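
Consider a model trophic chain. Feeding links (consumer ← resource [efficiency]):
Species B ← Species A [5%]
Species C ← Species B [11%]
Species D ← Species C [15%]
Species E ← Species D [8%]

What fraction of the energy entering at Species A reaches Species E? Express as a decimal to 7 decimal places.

Product of link efficiencies: 0.05 × 0.11 × 0.15 × 0.08 = 0.000066

0.0000660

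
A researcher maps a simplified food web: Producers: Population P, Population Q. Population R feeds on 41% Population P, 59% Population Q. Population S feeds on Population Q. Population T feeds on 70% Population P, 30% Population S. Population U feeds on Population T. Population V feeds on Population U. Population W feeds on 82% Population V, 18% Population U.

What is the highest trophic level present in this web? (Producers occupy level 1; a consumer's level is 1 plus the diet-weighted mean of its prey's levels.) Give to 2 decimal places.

Population R: 1 + (0.41×1 + 0.59×1) = 2
Population S: 1 + 1 = 2
Population T: 1 + (0.7×1 + 0.3×2) = 2.3
Population U: 1 + 2.3 = 3.3
Population V: 1 + 3.3 = 4.3
Population W: 1 + (0.82×4.3 + 0.18×3.3) = 5.12

5.12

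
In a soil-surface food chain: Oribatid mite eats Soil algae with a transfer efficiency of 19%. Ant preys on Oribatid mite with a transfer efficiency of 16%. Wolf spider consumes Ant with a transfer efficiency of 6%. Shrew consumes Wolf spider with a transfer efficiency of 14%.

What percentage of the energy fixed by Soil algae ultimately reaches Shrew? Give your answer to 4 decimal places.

0.0255%

Product of link efficiencies: 0.19 × 0.16 × 0.06 × 0.14 = 0.00025536
As a percentage: 0.00025536 × 100 = 0.0255%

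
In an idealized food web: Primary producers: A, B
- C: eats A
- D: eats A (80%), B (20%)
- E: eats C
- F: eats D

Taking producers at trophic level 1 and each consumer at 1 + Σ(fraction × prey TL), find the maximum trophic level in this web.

3

C: 1 + 1 = 2
D: 1 + (0.8×1 + 0.2×1) = 2
E: 1 + 2 = 3
F: 1 + 2 = 3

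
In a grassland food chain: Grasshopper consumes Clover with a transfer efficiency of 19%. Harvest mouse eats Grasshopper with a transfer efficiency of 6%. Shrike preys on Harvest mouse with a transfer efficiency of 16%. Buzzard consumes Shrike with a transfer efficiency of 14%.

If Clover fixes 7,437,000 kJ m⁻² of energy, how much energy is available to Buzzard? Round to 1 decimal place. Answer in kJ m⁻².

Grasshopper: 7437000 × 0.19 = 1413030 kJ m⁻²
Harvest mouse: 1413030 × 0.06 = 84781.8 kJ m⁻²
Shrike: 84781.8 × 0.16 = 13565.088 kJ m⁻²
Buzzard: 13565.088 × 0.14 = 1899.11232 kJ m⁻²

1899.1 kJ m⁻²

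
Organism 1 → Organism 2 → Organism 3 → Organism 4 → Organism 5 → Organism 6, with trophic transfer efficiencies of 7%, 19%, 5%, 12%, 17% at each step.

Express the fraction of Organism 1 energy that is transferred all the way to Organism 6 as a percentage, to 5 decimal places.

0.00136%

Product of link efficiencies: 0.07 × 0.19 × 0.05 × 0.12 × 0.17 = 0.000013566
As a percentage: 0.000013566 × 100 = 0.00136%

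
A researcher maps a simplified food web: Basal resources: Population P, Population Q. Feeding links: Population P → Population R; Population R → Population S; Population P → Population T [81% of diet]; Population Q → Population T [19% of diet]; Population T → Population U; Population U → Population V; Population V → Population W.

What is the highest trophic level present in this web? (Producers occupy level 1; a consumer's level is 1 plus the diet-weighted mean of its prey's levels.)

5

Population R: 1 + 1 = 2
Population S: 1 + 2 = 3
Population T: 1 + (0.81×1 + 0.19×1) = 2
Population U: 1 + 2 = 3
Population V: 1 + 3 = 4
Population W: 1 + 4 = 5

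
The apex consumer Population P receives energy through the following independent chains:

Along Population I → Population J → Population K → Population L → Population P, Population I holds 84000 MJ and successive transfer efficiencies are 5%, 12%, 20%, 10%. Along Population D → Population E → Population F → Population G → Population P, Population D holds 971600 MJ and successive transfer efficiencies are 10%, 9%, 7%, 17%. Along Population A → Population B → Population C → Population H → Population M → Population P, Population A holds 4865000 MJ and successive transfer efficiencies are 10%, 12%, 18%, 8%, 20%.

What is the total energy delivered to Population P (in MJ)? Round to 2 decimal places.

282.27 MJ

Via Population I: 84000 × 0.05 × 0.12 × 0.2 × 0.1 = 10.08 MJ
Via Population D: 971600 × 0.1 × 0.09 × 0.07 × 0.17 = 104.05836 MJ
Via Population A: 4865000 × 0.1 × 0.12 × 0.18 × 0.08 × 0.2 = 168.1344 MJ
Total at Population P: 10.08 + 104.05836 + 168.1344 = 282.27276 MJ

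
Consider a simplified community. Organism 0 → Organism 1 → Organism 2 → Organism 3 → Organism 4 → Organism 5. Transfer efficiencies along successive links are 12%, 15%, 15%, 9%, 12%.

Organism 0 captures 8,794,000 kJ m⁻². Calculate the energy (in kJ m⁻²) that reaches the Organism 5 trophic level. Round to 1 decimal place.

256.4 kJ m⁻²

Organism 1: 8794000 × 0.12 = 1055280 kJ m⁻²
Organism 2: 1055280 × 0.15 = 158292 kJ m⁻²
Organism 3: 158292 × 0.15 = 23743.8 kJ m⁻²
Organism 4: 23743.8 × 0.09 = 2136.942 kJ m⁻²
Organism 5: 2136.942 × 0.12 = 256.43304 kJ m⁻²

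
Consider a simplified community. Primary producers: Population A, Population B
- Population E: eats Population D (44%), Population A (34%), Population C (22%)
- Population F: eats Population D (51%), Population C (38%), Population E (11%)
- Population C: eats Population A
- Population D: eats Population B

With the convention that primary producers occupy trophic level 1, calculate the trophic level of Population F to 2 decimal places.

3.07

Population C: 1 + 1 = 2
Population D: 1 + 1 = 2
Population E: 1 + (0.44×2 + 0.34×1 + 0.22×2) = 2.66
Population F: 1 + (0.51×2 + 0.38×2 + 0.11×2.66) = 3.0726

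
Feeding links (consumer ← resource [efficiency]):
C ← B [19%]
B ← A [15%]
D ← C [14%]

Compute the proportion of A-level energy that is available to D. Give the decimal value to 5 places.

0.00399

Product of link efficiencies: 0.15 × 0.19 × 0.14 = 0.00399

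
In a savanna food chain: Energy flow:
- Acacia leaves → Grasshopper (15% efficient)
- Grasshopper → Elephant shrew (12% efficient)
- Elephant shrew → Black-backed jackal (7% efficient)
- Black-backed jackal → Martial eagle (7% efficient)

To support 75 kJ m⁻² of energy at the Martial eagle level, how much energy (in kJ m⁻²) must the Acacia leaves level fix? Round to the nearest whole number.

850340 kJ m⁻²

Cumulative transfer efficiency: 0.15 × 0.12 × 0.07 × 0.07 = 0.0000882
Acacia leaves energy = 75 / 0.0000882 = 850340 kJ m⁻²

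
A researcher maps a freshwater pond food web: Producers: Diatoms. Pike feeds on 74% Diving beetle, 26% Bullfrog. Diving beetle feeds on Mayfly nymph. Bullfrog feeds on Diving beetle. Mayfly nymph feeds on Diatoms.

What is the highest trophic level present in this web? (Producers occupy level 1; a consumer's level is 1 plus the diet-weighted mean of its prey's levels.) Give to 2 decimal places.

Mayfly nymph: 1 + 1 = 2
Diving beetle: 1 + 2 = 3
Bullfrog: 1 + 3 = 4
Pike: 1 + (0.74×3 + 0.26×4) = 4.26

4.26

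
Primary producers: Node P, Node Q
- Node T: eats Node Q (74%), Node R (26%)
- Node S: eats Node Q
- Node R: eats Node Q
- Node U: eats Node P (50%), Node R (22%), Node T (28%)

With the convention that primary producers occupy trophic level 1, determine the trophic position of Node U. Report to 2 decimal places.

Node R: 1 + 1 = 2
Node S: 1 + 1 = 2
Node T: 1 + (0.74×1 + 0.26×2) = 2.26
Node U: 1 + (0.5×1 + 0.22×2 + 0.28×2.26) = 2.5728

2.57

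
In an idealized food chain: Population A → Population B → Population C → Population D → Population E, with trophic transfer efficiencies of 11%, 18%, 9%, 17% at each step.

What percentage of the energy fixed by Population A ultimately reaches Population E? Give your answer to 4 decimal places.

0.0303%

Product of link efficiencies: 0.11 × 0.18 × 0.09 × 0.17 = 0.00030294
As a percentage: 0.00030294 × 100 = 0.0303%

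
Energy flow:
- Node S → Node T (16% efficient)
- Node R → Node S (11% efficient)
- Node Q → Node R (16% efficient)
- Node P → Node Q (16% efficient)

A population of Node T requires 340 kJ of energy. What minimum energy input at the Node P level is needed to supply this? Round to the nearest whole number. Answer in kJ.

Cumulative transfer efficiency: 0.16 × 0.16 × 0.11 × 0.16 = 0.00045056
Node P energy = 340 / 0.00045056 = 754616 kJ

754616 kJ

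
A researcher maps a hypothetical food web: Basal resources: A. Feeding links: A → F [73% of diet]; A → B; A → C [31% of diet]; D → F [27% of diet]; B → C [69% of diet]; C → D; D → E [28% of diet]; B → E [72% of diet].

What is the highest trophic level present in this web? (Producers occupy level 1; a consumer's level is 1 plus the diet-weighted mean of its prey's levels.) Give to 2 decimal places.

3.69

B: 1 + 1 = 2
C: 1 + (0.69×2 + 0.31×1) = 2.69
D: 1 + 2.69 = 3.69
E: 1 + (0.28×3.69 + 0.72×2) = 3.4732
F: 1 + (0.73×1 + 0.27×3.69) = 2.7263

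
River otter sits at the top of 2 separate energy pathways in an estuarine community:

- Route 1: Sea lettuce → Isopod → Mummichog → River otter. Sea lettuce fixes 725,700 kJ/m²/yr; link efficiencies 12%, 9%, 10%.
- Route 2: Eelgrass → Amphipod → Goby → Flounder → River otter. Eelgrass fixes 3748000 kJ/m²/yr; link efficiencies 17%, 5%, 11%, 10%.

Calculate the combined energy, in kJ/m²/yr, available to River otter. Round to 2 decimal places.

1134.19 kJ/m²/yr

Route 1: 725700 × 0.12 × 0.09 × 0.1 = 783.756 kJ/m²/yr
Route 2: 3748000 × 0.17 × 0.05 × 0.11 × 0.1 = 350.438 kJ/m²/yr
Total at River otter: 783.756 + 350.438 = 1134.194 kJ/m²/yr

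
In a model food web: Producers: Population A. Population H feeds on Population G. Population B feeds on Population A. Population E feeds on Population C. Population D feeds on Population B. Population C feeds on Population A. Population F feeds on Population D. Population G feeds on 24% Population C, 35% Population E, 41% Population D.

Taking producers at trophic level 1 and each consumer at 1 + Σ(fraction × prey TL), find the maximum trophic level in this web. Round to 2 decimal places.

4.76

Population B: 1 + 1 = 2
Population C: 1 + 1 = 2
Population D: 1 + 2 = 3
Population E: 1 + 2 = 3
Population F: 1 + 3 = 4
Population G: 1 + (0.24×2 + 0.35×3 + 0.41×3) = 3.76
Population H: 1 + 3.76 = 4.76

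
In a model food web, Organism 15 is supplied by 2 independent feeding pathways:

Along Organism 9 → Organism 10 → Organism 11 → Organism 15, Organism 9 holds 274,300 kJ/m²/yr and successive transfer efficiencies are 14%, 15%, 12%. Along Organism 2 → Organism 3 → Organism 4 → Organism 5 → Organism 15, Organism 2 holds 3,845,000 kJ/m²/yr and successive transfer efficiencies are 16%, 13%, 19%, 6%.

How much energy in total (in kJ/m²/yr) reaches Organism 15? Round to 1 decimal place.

1603.0 kJ/m²/yr

Via Organism 9: 274300 × 0.14 × 0.15 × 0.12 = 691.236 kJ/m²/yr
Via Organism 2: 3845000 × 0.16 × 0.13 × 0.19 × 0.06 = 911.7264 kJ/m²/yr
Total at Organism 15: 691.236 + 911.7264 = 1602.9624 kJ/m²/yr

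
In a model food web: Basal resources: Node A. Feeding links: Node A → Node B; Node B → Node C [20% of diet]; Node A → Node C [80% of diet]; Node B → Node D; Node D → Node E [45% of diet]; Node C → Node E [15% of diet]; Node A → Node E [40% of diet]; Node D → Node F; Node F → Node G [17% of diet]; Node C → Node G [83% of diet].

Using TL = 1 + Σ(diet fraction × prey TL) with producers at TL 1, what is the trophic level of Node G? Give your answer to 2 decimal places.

3.51

Node B: 1 + 1 = 2
Node C: 1 + (0.2×2 + 0.8×1) = 2.2
Node D: 1 + 2 = 3
Node E: 1 + (0.45×3 + 0.15×2.2 + 0.4×1) = 3.08
Node F: 1 + 3 = 4
Node G: 1 + (0.17×4 + 0.83×2.2) = 3.506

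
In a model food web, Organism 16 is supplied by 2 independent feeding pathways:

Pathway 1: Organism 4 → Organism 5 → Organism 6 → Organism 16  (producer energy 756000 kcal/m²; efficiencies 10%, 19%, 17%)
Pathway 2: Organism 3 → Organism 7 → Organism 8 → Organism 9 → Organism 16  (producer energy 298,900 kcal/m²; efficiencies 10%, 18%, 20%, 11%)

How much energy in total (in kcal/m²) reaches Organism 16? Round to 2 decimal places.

2560.24 kcal/m²

Pathway 1: 756000 × 0.1 × 0.19 × 0.17 = 2441.88 kcal/m²
Pathway 2: 298900 × 0.1 × 0.18 × 0.2 × 0.11 = 118.3644 kcal/m²
Total at Organism 16: 2441.88 + 118.3644 = 2560.2444 kcal/m²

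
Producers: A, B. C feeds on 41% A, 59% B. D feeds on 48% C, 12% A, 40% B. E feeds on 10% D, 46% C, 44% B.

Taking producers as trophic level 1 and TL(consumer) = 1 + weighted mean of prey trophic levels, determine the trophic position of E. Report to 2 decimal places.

C: 1 + (0.41×1 + 0.59×1) = 2
D: 1 + (0.48×2 + 0.12×1 + 0.4×1) = 2.48
E: 1 + (0.1×2.48 + 0.46×2 + 0.44×1) = 2.608

2.61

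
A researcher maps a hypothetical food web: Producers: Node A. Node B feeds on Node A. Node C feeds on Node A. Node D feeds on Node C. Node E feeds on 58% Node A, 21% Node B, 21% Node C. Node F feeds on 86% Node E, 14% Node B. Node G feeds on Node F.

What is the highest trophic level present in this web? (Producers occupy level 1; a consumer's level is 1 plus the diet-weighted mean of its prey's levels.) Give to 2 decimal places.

Node B: 1 + 1 = 2
Node C: 1 + 1 = 2
Node D: 1 + 2 = 3
Node E: 1 + (0.58×1 + 0.21×2 + 0.21×2) = 2.42
Node F: 1 + (0.86×2.42 + 0.14×2) = 3.3612
Node G: 1 + 3.3612 = 4.3612

4.36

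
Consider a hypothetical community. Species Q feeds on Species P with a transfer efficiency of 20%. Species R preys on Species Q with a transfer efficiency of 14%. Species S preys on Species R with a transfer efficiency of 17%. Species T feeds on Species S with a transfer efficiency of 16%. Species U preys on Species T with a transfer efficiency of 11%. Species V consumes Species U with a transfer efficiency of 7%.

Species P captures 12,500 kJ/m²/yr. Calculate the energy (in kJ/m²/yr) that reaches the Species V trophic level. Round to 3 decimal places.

0.073 kJ/m²/yr

Species Q: 12500 × 0.2 = 2500 kJ/m²/yr
Species R: 2500 × 0.14 = 350 kJ/m²/yr
Species S: 350 × 0.17 = 59.5 kJ/m²/yr
Species T: 59.5 × 0.16 = 9.52 kJ/m²/yr
Species U: 9.52 × 0.11 = 1.0472 kJ/m²/yr
Species V: 1.0472 × 0.07 = 0.073304 kJ/m²/yr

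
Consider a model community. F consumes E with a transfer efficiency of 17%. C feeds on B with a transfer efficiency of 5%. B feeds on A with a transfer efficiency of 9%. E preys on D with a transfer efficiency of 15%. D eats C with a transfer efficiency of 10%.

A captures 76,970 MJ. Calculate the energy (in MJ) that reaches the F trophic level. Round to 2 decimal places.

B: 76970 × 0.09 = 6927.3 MJ
C: 6927.3 × 0.05 = 346.365 MJ
D: 346.365 × 0.1 = 34.6365 MJ
E: 34.6365 × 0.15 = 5.195475 MJ
F: 5.195475 × 0.17 = 0.88323075 MJ

0.88 MJ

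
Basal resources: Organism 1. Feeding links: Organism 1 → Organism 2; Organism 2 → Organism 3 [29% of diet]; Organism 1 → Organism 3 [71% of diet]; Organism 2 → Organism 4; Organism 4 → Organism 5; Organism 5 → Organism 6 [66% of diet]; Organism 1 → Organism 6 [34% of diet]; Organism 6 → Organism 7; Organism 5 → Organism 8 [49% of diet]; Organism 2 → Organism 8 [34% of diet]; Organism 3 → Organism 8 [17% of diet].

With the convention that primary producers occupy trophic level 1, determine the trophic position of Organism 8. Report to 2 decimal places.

4.03

Organism 2: 1 + 1 = 2
Organism 3: 1 + (0.29×2 + 0.71×1) = 2.29
Organism 4: 1 + 2 = 3
Organism 5: 1 + 3 = 4
Organism 6: 1 + (0.66×4 + 0.34×1) = 3.98
Organism 7: 1 + 3.98 = 4.98
Organism 8: 1 + (0.49×4 + 0.34×2 + 0.17×2.29) = 4.0293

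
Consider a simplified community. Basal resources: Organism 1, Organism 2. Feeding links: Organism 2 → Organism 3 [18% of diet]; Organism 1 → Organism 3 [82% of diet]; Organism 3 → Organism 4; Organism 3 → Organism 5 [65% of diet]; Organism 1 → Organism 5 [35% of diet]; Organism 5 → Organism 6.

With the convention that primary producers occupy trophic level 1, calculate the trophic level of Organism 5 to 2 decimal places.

Organism 3: 1 + (0.18×1 + 0.82×1) = 2
Organism 4: 1 + 2 = 3
Organism 5: 1 + (0.65×2 + 0.35×1) = 2.65
Organism 6: 1 + 2.65 = 3.65

2.65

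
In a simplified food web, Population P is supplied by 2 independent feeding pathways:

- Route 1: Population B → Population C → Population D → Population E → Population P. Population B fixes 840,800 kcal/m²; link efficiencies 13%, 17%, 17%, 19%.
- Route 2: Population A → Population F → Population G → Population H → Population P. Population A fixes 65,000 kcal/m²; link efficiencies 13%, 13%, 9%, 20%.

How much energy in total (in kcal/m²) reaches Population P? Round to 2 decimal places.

619.96 kcal/m²

Route 1: 840800 × 0.13 × 0.17 × 0.17 × 0.19 = 600.188264 kcal/m²
Route 2: 65000 × 0.13 × 0.13 × 0.09 × 0.2 = 19.773 kcal/m²
Total at Population P: 600.188264 + 19.773 = 619.961264 kcal/m²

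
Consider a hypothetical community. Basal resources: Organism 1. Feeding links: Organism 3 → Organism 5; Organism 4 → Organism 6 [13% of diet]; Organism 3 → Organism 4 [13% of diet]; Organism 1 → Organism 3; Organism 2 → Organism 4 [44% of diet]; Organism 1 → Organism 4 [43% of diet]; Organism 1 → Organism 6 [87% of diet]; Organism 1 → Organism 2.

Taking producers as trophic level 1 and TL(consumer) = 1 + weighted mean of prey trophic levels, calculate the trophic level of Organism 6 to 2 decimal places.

2.20

Organism 2: 1 + 1 = 2
Organism 3: 1 + 1 = 2
Organism 4: 1 + (0.13×2 + 0.44×2 + 0.43×1) = 2.57
Organism 5: 1 + 2 = 3
Organism 6: 1 + (0.13×2.57 + 0.87×1) = 2.2041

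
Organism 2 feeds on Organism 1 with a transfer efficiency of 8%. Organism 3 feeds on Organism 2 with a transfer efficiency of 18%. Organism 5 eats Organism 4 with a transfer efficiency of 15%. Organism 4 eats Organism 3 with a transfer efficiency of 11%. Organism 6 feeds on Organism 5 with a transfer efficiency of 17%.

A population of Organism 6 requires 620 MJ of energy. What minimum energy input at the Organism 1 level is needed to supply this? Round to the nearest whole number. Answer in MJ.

15349574 MJ

Cumulative transfer efficiency: 0.08 × 0.18 × 0.11 × 0.15 × 0.17 = 0.000040392
Organism 1 energy = 620 / 0.000040392 = 15349574 MJ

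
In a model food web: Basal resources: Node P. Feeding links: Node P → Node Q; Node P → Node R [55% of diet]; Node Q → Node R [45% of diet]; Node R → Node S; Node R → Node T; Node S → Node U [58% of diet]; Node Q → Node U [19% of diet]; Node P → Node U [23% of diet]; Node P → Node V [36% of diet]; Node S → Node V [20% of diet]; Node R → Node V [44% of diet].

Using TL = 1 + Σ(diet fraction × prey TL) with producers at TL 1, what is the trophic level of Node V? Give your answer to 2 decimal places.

3.13

Node Q: 1 + 1 = 2
Node R: 1 + (0.55×1 + 0.45×2) = 2.45
Node S: 1 + 2.45 = 3.45
Node T: 1 + 2.45 = 3.45
Node U: 1 + (0.58×3.45 + 0.19×2 + 0.23×1) = 3.611
Node V: 1 + (0.36×1 + 0.2×3.45 + 0.44×2.45) = 3.128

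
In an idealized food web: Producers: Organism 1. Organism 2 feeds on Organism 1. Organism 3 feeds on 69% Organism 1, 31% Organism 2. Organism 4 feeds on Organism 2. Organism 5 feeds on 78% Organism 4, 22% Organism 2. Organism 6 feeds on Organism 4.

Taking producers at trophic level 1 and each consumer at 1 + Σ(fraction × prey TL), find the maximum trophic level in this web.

4

Organism 2: 1 + 1 = 2
Organism 3: 1 + (0.69×1 + 0.31×2) = 2.31
Organism 4: 1 + 2 = 3
Organism 5: 1 + (0.78×3 + 0.22×2) = 3.78
Organism 6: 1 + 3 = 4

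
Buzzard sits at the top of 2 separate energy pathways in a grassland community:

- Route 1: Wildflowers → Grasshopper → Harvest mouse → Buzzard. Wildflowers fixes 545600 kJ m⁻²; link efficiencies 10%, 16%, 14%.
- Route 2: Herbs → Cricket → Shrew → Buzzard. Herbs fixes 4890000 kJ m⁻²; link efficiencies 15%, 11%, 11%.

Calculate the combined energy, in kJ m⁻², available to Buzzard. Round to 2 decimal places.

Route 1: 545600 × 0.1 × 0.16 × 0.14 = 1222.144 kJ m⁻²
Route 2: 4890000 × 0.15 × 0.11 × 0.11 = 8875.35 kJ m⁻²
Total at Buzzard: 1222.144 + 8875.35 = 10097.494 kJ m⁻²

10097.49 kJ m⁻²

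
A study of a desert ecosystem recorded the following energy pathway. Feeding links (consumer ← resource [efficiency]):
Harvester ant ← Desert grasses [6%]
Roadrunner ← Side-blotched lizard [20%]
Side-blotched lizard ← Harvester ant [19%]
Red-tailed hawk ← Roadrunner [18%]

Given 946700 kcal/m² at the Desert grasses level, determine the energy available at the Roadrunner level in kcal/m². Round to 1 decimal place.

2158.5 kcal/m²

Harvester ant: 946700 × 0.06 = 56802 kcal/m²
Side-blotched lizard: 56802 × 0.19 = 10792.38 kcal/m²
Roadrunner: 10792.38 × 0.2 = 2158.476 kcal/m²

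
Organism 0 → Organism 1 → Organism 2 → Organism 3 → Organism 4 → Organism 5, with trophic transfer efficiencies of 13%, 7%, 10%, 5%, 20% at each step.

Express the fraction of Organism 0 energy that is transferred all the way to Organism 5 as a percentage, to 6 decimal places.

Product of link efficiencies: 0.13 × 0.07 × 0.1 × 0.05 × 0.2 = 0.0000091
As a percentage: 0.0000091 × 100 = 0.000910%

0.000910%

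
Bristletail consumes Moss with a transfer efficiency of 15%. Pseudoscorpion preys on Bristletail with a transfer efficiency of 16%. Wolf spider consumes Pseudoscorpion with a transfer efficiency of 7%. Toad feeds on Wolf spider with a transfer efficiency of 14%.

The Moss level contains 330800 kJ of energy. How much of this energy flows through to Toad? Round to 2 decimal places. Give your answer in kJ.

77.80 kJ

Bristletail: 330800 × 0.15 = 49620 kJ
Pseudoscorpion: 49620 × 0.16 = 7939.2 kJ
Wolf spider: 7939.2 × 0.07 = 555.744 kJ
Toad: 555.744 × 0.14 = 77.80416 kJ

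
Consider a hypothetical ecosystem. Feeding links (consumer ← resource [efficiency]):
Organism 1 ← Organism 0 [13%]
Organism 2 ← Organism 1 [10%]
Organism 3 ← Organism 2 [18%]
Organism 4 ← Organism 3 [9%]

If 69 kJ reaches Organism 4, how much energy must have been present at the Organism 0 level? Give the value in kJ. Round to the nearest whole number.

327635 kJ

Cumulative transfer efficiency: 0.13 × 0.1 × 0.18 × 0.09 = 0.0002106
Organism 0 energy = 69 / 0.0002106 = 327635 kJ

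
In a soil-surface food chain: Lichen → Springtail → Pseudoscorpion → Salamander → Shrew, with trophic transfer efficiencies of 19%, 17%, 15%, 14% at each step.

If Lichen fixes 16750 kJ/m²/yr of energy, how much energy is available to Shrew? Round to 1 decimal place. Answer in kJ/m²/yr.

Springtail: 16750 × 0.19 = 3182.5 kJ/m²/yr
Pseudoscorpion: 3182.5 × 0.17 = 541.025 kJ/m²/yr
Salamander: 541.025 × 0.15 = 81.15375 kJ/m²/yr
Shrew: 81.15375 × 0.14 = 11.361525 kJ/m²/yr

11.4 kJ/m²/yr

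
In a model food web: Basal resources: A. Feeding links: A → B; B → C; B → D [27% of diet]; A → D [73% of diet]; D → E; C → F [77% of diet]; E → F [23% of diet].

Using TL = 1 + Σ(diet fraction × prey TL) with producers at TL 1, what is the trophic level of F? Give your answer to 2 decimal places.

B: 1 + 1 = 2
C: 1 + 2 = 3
D: 1 + (0.27×2 + 0.73×1) = 2.27
E: 1 + 2.27 = 3.27
F: 1 + (0.77×3 + 0.23×3.27) = 4.0621

4.06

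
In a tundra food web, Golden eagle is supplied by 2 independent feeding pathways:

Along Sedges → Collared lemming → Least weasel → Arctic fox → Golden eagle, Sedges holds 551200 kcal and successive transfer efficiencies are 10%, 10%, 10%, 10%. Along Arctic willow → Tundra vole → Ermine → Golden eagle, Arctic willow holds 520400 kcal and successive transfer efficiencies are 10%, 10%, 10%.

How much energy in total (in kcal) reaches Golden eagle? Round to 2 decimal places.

575.52 kcal

Via Sedges: 551200 × 0.1 × 0.1 × 0.1 × 0.1 = 55.12 kcal
Via Arctic willow: 520400 × 0.1 × 0.1 × 0.1 = 520.4 kcal
Total at Golden eagle: 55.12 + 520.4 = 575.52 kcal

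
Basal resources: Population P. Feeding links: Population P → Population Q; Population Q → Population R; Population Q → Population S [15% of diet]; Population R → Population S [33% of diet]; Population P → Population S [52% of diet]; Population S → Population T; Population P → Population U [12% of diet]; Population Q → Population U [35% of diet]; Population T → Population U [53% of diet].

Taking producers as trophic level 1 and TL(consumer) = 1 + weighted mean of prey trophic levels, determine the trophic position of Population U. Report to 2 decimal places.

Population Q: 1 + 1 = 2
Population R: 1 + 2 = 3
Population S: 1 + (0.15×2 + 0.33×3 + 0.52×1) = 2.81
Population T: 1 + 2.81 = 3.81
Population U: 1 + (0.12×1 + 0.35×2 + 0.53×3.81) = 3.8393

3.84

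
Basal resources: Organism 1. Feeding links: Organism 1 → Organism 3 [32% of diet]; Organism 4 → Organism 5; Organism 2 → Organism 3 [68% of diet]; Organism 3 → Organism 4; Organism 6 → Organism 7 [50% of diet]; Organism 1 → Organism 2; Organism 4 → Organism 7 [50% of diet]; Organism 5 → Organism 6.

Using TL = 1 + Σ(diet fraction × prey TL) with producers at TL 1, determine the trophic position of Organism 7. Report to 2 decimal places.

5.68

Organism 2: 1 + 1 = 2
Organism 3: 1 + (0.68×2 + 0.32×1) = 2.68
Organism 4: 1 + 2.68 = 3.68
Organism 5: 1 + 3.68 = 4.68
Organism 6: 1 + 4.68 = 5.68
Organism 7: 1 + (0.5×3.68 + 0.5×5.68) = 5.68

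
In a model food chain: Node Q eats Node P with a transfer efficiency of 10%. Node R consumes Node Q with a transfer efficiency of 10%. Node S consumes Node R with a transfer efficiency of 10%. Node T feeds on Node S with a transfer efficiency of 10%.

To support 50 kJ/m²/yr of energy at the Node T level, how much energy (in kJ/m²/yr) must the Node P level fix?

Cumulative transfer efficiency: 0.1 × 0.1 × 0.1 × 0.1 = 0.0001
Node P energy = 50 / 0.0001 = 500000 kJ/m²/yr

500000 kJ/m²/yr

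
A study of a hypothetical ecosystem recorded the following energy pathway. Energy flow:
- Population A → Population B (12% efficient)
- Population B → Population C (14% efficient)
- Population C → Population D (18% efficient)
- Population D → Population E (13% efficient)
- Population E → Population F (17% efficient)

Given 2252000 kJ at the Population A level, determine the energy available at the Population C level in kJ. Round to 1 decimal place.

Population B: 2252000 × 0.12 = 270240 kJ
Population C: 270240 × 0.14 = 37833.6 kJ

37833.6 kJ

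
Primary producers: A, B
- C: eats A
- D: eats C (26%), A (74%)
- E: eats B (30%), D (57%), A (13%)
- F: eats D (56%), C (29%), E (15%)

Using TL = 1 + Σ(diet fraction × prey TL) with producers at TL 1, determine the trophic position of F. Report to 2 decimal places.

3.25

C: 1 + 1 = 2
D: 1 + (0.26×2 + 0.74×1) = 2.26
E: 1 + (0.3×1 + 0.57×2.26 + 0.13×1) = 2.7182
F: 1 + (0.56×2.26 + 0.29×2 + 0.15×2.7182) = 3.25333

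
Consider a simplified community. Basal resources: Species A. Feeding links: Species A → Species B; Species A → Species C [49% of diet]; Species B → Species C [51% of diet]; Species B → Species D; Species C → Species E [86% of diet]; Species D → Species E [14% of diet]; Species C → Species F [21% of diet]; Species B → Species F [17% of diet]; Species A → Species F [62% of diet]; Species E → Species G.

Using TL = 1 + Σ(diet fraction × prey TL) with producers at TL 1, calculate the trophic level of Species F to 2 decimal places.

Species B: 1 + 1 = 2
Species C: 1 + (0.49×1 + 0.51×2) = 2.51
Species D: 1 + 2 = 3
Species E: 1 + (0.86×2.51 + 0.14×3) = 3.5786
Species F: 1 + (0.21×2.51 + 0.17×2 + 0.62×1) = 2.4871
Species G: 1 + 3.5786 = 4.5786

2.49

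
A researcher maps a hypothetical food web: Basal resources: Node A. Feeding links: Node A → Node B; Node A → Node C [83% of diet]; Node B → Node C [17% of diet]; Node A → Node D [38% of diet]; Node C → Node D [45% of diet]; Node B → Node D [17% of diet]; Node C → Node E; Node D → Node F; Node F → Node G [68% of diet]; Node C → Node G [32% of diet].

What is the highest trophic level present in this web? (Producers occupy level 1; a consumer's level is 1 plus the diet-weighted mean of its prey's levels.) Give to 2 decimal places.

Node B: 1 + 1 = 2
Node C: 1 + (0.83×1 + 0.17×2) = 2.17
Node D: 1 + (0.38×1 + 0.45×2.17 + 0.17×2) = 2.6965
Node E: 1 + 2.17 = 3.17
Node F: 1 + 2.6965 = 3.6965
Node G: 1 + (0.68×3.6965 + 0.32×2.17) = 4.20802

4.21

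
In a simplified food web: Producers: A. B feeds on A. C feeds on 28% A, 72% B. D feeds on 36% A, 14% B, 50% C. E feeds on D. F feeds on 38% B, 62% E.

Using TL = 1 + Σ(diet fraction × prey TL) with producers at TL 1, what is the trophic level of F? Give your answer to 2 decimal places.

B: 1 + 1 = 2
C: 1 + (0.28×1 + 0.72×2) = 2.72
D: 1 + (0.36×1 + 0.14×2 + 0.5×2.72) = 3
E: 1 + 3 = 4
F: 1 + (0.38×2 + 0.62×4) = 4.24

4.24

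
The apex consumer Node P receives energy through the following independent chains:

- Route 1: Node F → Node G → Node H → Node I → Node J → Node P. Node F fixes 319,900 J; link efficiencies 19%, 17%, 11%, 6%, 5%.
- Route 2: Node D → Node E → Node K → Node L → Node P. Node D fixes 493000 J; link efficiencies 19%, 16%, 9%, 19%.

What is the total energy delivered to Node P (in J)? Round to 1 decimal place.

259.7 J

Route 1: 319900 × 0.19 × 0.17 × 0.11 × 0.06 × 0.05 = 3.4098141 J
Route 2: 493000 × 0.19 × 0.16 × 0.09 × 0.19 = 256.28112 J
Total at Node P: 3.4098141 + 256.28112 = 259.6909341 J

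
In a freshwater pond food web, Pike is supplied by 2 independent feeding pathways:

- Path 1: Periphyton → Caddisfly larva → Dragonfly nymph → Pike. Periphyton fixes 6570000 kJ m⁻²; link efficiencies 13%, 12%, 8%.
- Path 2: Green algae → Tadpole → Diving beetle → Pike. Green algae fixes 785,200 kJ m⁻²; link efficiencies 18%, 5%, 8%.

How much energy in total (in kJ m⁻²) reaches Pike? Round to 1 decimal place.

8764.7 kJ m⁻²

Path 1: 6570000 × 0.13 × 0.12 × 0.08 = 8199.36 kJ m⁻²
Path 2: 785200 × 0.18 × 0.05 × 0.08 = 565.344 kJ m⁻²
Total at Pike: 8199.36 + 565.344 = 8764.704 kJ m⁻²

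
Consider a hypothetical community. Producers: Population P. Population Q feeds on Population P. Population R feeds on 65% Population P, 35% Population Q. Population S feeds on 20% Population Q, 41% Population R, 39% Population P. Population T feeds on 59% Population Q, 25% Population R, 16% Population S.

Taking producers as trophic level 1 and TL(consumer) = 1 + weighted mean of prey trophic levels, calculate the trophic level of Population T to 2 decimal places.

3.21

Population Q: 1 + 1 = 2
Population R: 1 + (0.65×1 + 0.35×2) = 2.35
Population S: 1 + (0.2×2 + 0.41×2.35 + 0.39×1) = 2.7535
Population T: 1 + (0.59×2 + 0.25×2.35 + 0.16×2.7535) = 3.20806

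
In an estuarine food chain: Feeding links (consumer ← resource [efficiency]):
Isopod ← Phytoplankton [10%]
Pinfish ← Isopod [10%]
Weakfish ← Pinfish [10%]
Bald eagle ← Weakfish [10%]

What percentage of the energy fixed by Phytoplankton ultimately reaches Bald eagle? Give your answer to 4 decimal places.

0.0100%

Product of link efficiencies: 0.1 × 0.1 × 0.1 × 0.1 = 0.0001
As a percentage: 0.0001 × 100 = 0.0100%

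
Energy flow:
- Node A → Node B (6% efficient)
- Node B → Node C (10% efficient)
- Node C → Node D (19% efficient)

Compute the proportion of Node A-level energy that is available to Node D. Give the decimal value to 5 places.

Product of link efficiencies: 0.06 × 0.1 × 0.19 = 0.00114

0.00114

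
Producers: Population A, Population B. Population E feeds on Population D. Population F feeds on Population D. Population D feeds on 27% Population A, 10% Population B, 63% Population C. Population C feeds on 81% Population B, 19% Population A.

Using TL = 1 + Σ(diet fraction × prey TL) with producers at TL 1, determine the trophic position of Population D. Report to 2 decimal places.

Population C: 1 + (0.81×1 + 0.19×1) = 2
Population D: 1 + (0.27×1 + 0.1×1 + 0.63×2) = 2.63
Population E: 1 + 2.63 = 3.63
Population F: 1 + 2.63 = 3.63

2.63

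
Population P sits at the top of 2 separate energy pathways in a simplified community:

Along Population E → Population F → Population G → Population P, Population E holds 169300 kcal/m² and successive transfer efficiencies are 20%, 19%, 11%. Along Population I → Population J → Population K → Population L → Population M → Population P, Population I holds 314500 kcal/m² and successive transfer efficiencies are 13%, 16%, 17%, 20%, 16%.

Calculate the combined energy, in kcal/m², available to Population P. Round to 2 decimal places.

Via Population E: 169300 × 0.2 × 0.19 × 0.11 = 707.674 kcal/m²
Via Population I: 314500 × 0.13 × 0.16 × 0.17 × 0.2 × 0.16 = 35.586304 kcal/m²
Total at Population P: 707.674 + 35.586304 = 743.260304 kcal/m²

743.26 kcal/m²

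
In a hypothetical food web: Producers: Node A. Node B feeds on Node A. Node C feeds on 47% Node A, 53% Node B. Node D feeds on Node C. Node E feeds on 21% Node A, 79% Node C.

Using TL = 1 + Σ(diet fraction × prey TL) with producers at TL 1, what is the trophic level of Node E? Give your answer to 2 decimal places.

Node B: 1 + 1 = 2
Node C: 1 + (0.47×1 + 0.53×2) = 2.53
Node D: 1 + 2.53 = 3.53
Node E: 1 + (0.21×1 + 0.79×2.53) = 3.2087

3.21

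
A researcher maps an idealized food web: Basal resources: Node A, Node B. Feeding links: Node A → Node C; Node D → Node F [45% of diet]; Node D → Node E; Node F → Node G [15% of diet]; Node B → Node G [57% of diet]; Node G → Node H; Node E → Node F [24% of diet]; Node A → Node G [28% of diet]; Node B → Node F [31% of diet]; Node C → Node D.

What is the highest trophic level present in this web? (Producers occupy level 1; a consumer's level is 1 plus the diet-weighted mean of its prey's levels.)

4

Node C: 1 + 1 = 2
Node D: 1 + 2 = 3
Node E: 1 + 3 = 4
Node F: 1 + (0.45×3 + 0.31×1 + 0.24×4) = 3.62
Node G: 1 + (0.57×1 + 0.28×1 + 0.15×3.62) = 2.393
Node H: 1 + 2.393 = 3.393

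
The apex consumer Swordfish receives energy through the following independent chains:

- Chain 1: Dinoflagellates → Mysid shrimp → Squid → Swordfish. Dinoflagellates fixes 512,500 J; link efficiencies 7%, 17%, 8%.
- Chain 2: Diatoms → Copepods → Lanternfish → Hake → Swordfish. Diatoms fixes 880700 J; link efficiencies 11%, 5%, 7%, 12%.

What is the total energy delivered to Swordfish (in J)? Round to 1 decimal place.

Chain 1: 512500 × 0.07 × 0.17 × 0.08 = 487.9 J
Chain 2: 880700 × 0.11 × 0.05 × 0.07 × 0.12 = 40.68834 J
Total at Swordfish: 487.9 + 40.68834 = 528.58834 J

528.6 J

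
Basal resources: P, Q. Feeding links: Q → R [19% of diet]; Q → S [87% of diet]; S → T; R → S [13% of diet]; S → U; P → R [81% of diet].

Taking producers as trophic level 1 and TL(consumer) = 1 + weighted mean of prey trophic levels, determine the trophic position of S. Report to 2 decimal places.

R: 1 + (0.19×1 + 0.81×1) = 2
S: 1 + (0.13×2 + 0.87×1) = 2.13
T: 1 + 2.13 = 3.13
U: 1 + 2.13 = 3.13

2.13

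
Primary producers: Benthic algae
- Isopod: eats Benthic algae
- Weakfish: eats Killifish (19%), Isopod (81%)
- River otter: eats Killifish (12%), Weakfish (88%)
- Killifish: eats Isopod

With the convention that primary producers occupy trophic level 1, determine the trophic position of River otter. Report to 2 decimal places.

4.17

Isopod: 1 + 1 = 2
Killifish: 1 + 2 = 3
Weakfish: 1 + (0.19×3 + 0.81×2) = 3.19
River otter: 1 + (0.12×3 + 0.88×3.19) = 4.1672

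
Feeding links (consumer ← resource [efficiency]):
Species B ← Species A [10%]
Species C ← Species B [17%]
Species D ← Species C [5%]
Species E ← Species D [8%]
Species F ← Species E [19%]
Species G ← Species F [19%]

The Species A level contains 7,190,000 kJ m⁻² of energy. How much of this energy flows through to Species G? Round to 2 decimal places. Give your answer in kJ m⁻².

17.65 kJ m⁻²

Species B: 7190000 × 0.1 = 719000 kJ m⁻²
Species C: 719000 × 0.17 = 122230 kJ m⁻²
Species D: 122230 × 0.05 = 6111.5 kJ m⁻²
Species E: 6111.5 × 0.08 = 488.92 kJ m⁻²
Species F: 488.92 × 0.19 = 92.8948 kJ m⁻²
Species G: 92.8948 × 0.19 = 17.650012 kJ m⁻²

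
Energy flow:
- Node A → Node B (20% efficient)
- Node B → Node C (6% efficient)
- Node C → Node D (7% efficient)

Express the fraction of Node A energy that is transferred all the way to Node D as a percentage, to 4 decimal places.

0.0840%

Product of link efficiencies: 0.2 × 0.06 × 0.07 = 0.00084
As a percentage: 0.00084 × 100 = 0.0840%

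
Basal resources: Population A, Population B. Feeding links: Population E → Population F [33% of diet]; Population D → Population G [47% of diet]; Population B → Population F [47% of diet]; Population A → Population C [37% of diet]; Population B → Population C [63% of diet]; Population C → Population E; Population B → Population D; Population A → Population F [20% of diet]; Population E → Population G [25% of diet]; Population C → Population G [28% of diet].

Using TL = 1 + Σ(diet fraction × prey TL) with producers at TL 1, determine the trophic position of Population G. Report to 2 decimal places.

Population C: 1 + (0.37×1 + 0.63×1) = 2
Population D: 1 + 1 = 2
Population E: 1 + 2 = 3
Population F: 1 + (0.47×1 + 0.33×3 + 0.2×1) = 2.66
Population G: 1 + (0.25×3 + 0.28×2 + 0.47×2) = 3.25

3.25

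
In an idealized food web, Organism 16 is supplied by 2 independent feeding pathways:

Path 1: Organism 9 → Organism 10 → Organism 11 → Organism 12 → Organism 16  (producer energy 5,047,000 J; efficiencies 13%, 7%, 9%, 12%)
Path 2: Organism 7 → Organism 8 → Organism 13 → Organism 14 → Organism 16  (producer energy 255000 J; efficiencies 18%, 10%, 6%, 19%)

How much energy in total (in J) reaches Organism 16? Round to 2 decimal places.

548.35 J

Path 1: 5047000 × 0.13 × 0.07 × 0.09 × 0.12 = 496.01916 J
Path 2: 255000 × 0.18 × 0.1 × 0.06 × 0.19 = 52.326 J
Total at Organism 16: 496.01916 + 52.326 = 548.34516 J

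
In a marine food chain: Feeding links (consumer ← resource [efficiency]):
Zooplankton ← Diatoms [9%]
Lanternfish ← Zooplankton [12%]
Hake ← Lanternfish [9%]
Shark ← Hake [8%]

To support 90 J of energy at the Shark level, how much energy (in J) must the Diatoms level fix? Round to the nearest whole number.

Cumulative transfer efficiency: 0.09 × 0.12 × 0.09 × 0.08 = 0.00007776
Diatoms energy = 90 / 0.00007776 = 1157407 J

1157407 J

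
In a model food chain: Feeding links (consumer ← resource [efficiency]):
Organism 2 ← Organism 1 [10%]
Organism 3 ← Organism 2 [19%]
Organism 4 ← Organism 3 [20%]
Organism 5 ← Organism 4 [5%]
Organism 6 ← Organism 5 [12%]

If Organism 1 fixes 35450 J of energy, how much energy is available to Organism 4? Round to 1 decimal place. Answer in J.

134.7 J

Organism 2: 35450 × 0.1 = 3545 J
Organism 3: 3545 × 0.19 = 673.55 J
Organism 4: 673.55 × 0.2 = 134.71 J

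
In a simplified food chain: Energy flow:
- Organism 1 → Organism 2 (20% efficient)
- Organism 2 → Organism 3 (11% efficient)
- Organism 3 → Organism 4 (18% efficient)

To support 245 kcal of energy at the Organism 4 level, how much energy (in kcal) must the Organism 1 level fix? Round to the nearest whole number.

61869 kcal

Cumulative transfer efficiency: 0.2 × 0.11 × 0.18 = 0.00396
Organism 1 energy = 245 / 0.00396 = 61869 kcal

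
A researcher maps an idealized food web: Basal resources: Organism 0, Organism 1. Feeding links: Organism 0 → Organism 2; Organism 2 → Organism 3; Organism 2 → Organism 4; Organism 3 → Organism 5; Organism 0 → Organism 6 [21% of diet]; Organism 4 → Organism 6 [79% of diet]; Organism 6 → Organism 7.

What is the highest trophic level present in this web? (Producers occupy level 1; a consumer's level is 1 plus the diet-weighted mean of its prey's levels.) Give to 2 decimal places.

Organism 2: 1 + 1 = 2
Organism 3: 1 + 2 = 3
Organism 4: 1 + 2 = 3
Organism 5: 1 + 3 = 4
Organism 6: 1 + (0.21×1 + 0.79×3) = 3.58
Organism 7: 1 + 3.58 = 4.58

4.58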